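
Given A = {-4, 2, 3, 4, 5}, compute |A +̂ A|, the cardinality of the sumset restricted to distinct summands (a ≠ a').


Restricted sumset: A +̂ A = {a + a' : a ∈ A, a' ∈ A, a ≠ a'}.
Equivalently, take A + A and drop any sum 2a that is achievable ONLY as a + a for a ∈ A (i.e. sums representable only with equal summands).
Enumerate pairs (a, a') with a < a' (symmetric, so each unordered pair gives one sum; this covers all a ≠ a'):
  -4 + 2 = -2
  -4 + 3 = -1
  -4 + 4 = 0
  -4 + 5 = 1
  2 + 3 = 5
  2 + 4 = 6
  2 + 5 = 7
  3 + 4 = 7
  3 + 5 = 8
  4 + 5 = 9
Collected distinct sums: {-2, -1, 0, 1, 5, 6, 7, 8, 9}
|A +̂ A| = 9
(Reference bound: |A +̂ A| ≥ 2|A| - 3 for |A| ≥ 2, with |A| = 5 giving ≥ 7.)

|A +̂ A| = 9


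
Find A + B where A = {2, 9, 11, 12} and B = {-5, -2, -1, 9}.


A + B = {a + b : a ∈ A, b ∈ B}.
Enumerate all |A|·|B| = 4·4 = 16 pairs (a, b) and collect distinct sums.
a = 2: 2+-5=-3, 2+-2=0, 2+-1=1, 2+9=11
a = 9: 9+-5=4, 9+-2=7, 9+-1=8, 9+9=18
a = 11: 11+-5=6, 11+-2=9, 11+-1=10, 11+9=20
a = 12: 12+-5=7, 12+-2=10, 12+-1=11, 12+9=21
Collecting distinct sums: A + B = {-3, 0, 1, 4, 6, 7, 8, 9, 10, 11, 18, 20, 21}
|A + B| = 13

A + B = {-3, 0, 1, 4, 6, 7, 8, 9, 10, 11, 18, 20, 21}


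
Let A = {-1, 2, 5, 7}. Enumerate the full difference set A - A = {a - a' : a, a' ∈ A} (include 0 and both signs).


A - A = {a - a' : a, a' ∈ A}.
Compute a - a' for each ordered pair (a, a'):
a = -1: -1--1=0, -1-2=-3, -1-5=-6, -1-7=-8
a = 2: 2--1=3, 2-2=0, 2-5=-3, 2-7=-5
a = 5: 5--1=6, 5-2=3, 5-5=0, 5-7=-2
a = 7: 7--1=8, 7-2=5, 7-5=2, 7-7=0
Collecting distinct values (and noting 0 appears from a-a):
A - A = {-8, -6, -5, -3, -2, 0, 2, 3, 5, 6, 8}
|A - A| = 11

A - A = {-8, -6, -5, -3, -2, 0, 2, 3, 5, 6, 8}


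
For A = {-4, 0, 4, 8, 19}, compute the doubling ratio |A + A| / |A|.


|A| = 5.
Compute A + A by enumerating all 25 pairs.
A + A = {-8, -4, 0, 4, 8, 12, 15, 16, 19, 23, 27, 38}, so |A + A| = 12.
K = |A + A| / |A| = 12/5 (already in lowest terms) ≈ 2.4000.
Reference: AP of size 5 gives K = 9/5 ≈ 1.8000; a fully generic set of size 5 gives K ≈ 3.0000.

|A| = 5, |A + A| = 12, K = 12/5.


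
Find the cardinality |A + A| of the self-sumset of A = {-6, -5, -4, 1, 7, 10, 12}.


A + A = {a + a' : a, a' ∈ A}; |A| = 7.
General bounds: 2|A| - 1 ≤ |A + A| ≤ |A|(|A|+1)/2, i.e. 13 ≤ |A + A| ≤ 28.
Lower bound 2|A|-1 is attained iff A is an arithmetic progression.
Enumerate sums a + a' for a ≤ a' (symmetric, so this suffices):
a = -6: -6+-6=-12, -6+-5=-11, -6+-4=-10, -6+1=-5, -6+7=1, -6+10=4, -6+12=6
a = -5: -5+-5=-10, -5+-4=-9, -5+1=-4, -5+7=2, -5+10=5, -5+12=7
a = -4: -4+-4=-8, -4+1=-3, -4+7=3, -4+10=6, -4+12=8
a = 1: 1+1=2, 1+7=8, 1+10=11, 1+12=13
a = 7: 7+7=14, 7+10=17, 7+12=19
a = 10: 10+10=20, 10+12=22
a = 12: 12+12=24
Distinct sums: {-12, -11, -10, -9, -8, -5, -4, -3, 1, 2, 3, 4, 5, 6, 7, 8, 11, 13, 14, 17, 19, 20, 22, 24}
|A + A| = 24

|A + A| = 24


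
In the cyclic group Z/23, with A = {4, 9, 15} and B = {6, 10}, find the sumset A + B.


Work in Z/23Z: reduce every sum a + b modulo 23.
Enumerate all 6 pairs:
a = 4: 4+6=10, 4+10=14
a = 9: 9+6=15, 9+10=19
a = 15: 15+6=21, 15+10=2
Distinct residues collected: {2, 10, 14, 15, 19, 21}
|A + B| = 6 (out of 23 total residues).

A + B = {2, 10, 14, 15, 19, 21}


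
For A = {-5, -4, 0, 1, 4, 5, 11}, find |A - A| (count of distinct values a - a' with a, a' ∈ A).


A - A = {a - a' : a, a' ∈ A}; |A| = 7.
Bounds: 2|A|-1 ≤ |A - A| ≤ |A|² - |A| + 1, i.e. 13 ≤ |A - A| ≤ 43.
Note: 0 ∈ A - A always (from a - a). The set is symmetric: if d ∈ A - A then -d ∈ A - A.
Enumerate nonzero differences d = a - a' with a > a' (then include -d):
Positive differences: {1, 3, 4, 5, 6, 7, 8, 9, 10, 11, 15, 16}
Full difference set: {0} ∪ (positive diffs) ∪ (negative diffs).
|A - A| = 1 + 2·12 = 25 (matches direct enumeration: 25).

|A - A| = 25


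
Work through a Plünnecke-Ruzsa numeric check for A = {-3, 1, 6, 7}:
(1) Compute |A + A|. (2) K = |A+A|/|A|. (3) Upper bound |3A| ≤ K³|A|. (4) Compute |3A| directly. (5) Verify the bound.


|A| = 4.
Step 1: Compute A + A by enumerating all 16 pairs.
A + A = {-6, -2, 2, 3, 4, 7, 8, 12, 13, 14}, so |A + A| = 10.
Step 2: Doubling constant K = |A + A|/|A| = 10/4 = 10/4 ≈ 2.5000.
Step 3: Plünnecke-Ruzsa gives |3A| ≤ K³·|A| = (2.5000)³ · 4 ≈ 62.5000.
Step 4: Compute 3A = A + A + A directly by enumerating all triples (a,b,c) ∈ A³; |3A| = 19.
Step 5: Check 19 ≤ 62.5000? Yes ✓.

K = 10/4, Plünnecke-Ruzsa bound K³|A| ≈ 62.5000, |3A| = 19, inequality holds.


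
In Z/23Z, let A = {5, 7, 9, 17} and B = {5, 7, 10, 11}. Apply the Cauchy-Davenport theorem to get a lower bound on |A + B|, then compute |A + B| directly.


Cauchy-Davenport: |A + B| ≥ min(p, |A| + |B| - 1) for A, B nonempty in Z/pZ.
|A| = 4, |B| = 4, p = 23.
CD lower bound = min(23, 4 + 4 - 1) = min(23, 7) = 7.
Compute A + B mod 23 directly:
a = 5: 5+5=10, 5+7=12, 5+10=15, 5+11=16
a = 7: 7+5=12, 7+7=14, 7+10=17, 7+11=18
a = 9: 9+5=14, 9+7=16, 9+10=19, 9+11=20
a = 17: 17+5=22, 17+7=1, 17+10=4, 17+11=5
A + B = {1, 4, 5, 10, 12, 14, 15, 16, 17, 18, 19, 20, 22}, so |A + B| = 13.
Verify: 13 ≥ 7? Yes ✓.

CD lower bound = 7, actual |A + B| = 13.


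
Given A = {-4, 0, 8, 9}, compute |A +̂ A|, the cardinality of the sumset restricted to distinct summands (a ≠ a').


Restricted sumset: A +̂ A = {a + a' : a ∈ A, a' ∈ A, a ≠ a'}.
Equivalently, take A + A and drop any sum 2a that is achievable ONLY as a + a for a ∈ A (i.e. sums representable only with equal summands).
Enumerate pairs (a, a') with a < a' (symmetric, so each unordered pair gives one sum; this covers all a ≠ a'):
  -4 + 0 = -4
  -4 + 8 = 4
  -4 + 9 = 5
  0 + 8 = 8
  0 + 9 = 9
  8 + 9 = 17
Collected distinct sums: {-4, 4, 5, 8, 9, 17}
|A +̂ A| = 6
(Reference bound: |A +̂ A| ≥ 2|A| - 3 for |A| ≥ 2, with |A| = 4 giving ≥ 5.)

|A +̂ A| = 6


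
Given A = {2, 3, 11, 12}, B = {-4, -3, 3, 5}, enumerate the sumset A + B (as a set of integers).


A + B = {a + b : a ∈ A, b ∈ B}.
Enumerate all |A|·|B| = 4·4 = 16 pairs (a, b) and collect distinct sums.
a = 2: 2+-4=-2, 2+-3=-1, 2+3=5, 2+5=7
a = 3: 3+-4=-1, 3+-3=0, 3+3=6, 3+5=8
a = 11: 11+-4=7, 11+-3=8, 11+3=14, 11+5=16
a = 12: 12+-4=8, 12+-3=9, 12+3=15, 12+5=17
Collecting distinct sums: A + B = {-2, -1, 0, 5, 6, 7, 8, 9, 14, 15, 16, 17}
|A + B| = 12

A + B = {-2, -1, 0, 5, 6, 7, 8, 9, 14, 15, 16, 17}


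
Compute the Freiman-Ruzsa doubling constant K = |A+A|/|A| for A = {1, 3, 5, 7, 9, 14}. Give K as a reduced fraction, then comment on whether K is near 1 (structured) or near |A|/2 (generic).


|A| = 6.
Compute A + A by enumerating all 36 pairs.
A + A = {2, 4, 6, 8, 10, 12, 14, 15, 16, 17, 18, 19, 21, 23, 28}, so |A + A| = 15.
K = |A + A| / |A| = 15/6 = 5/2 ≈ 2.5000.
Reference: AP of size 6 gives K = 11/6 ≈ 1.8333; a fully generic set of size 6 gives K ≈ 3.5000.

|A| = 6, |A + A| = 15, K = 15/6 = 5/2.


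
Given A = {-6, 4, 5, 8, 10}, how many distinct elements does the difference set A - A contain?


A - A = {a - a' : a, a' ∈ A}; |A| = 5.
Bounds: 2|A|-1 ≤ |A - A| ≤ |A|² - |A| + 1, i.e. 9 ≤ |A - A| ≤ 21.
Note: 0 ∈ A - A always (from a - a). The set is symmetric: if d ∈ A - A then -d ∈ A - A.
Enumerate nonzero differences d = a - a' with a > a' (then include -d):
Positive differences: {1, 2, 3, 4, 5, 6, 10, 11, 14, 16}
Full difference set: {0} ∪ (positive diffs) ∪ (negative diffs).
|A - A| = 1 + 2·10 = 21 (matches direct enumeration: 21).

|A - A| = 21


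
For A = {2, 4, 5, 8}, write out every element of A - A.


A - A = {a - a' : a, a' ∈ A}.
Compute a - a' for each ordered pair (a, a'):
a = 2: 2-2=0, 2-4=-2, 2-5=-3, 2-8=-6
a = 4: 4-2=2, 4-4=0, 4-5=-1, 4-8=-4
a = 5: 5-2=3, 5-4=1, 5-5=0, 5-8=-3
a = 8: 8-2=6, 8-4=4, 8-5=3, 8-8=0
Collecting distinct values (and noting 0 appears from a-a):
A - A = {-6, -4, -3, -2, -1, 0, 1, 2, 3, 4, 6}
|A - A| = 11

A - A = {-6, -4, -3, -2, -1, 0, 1, 2, 3, 4, 6}


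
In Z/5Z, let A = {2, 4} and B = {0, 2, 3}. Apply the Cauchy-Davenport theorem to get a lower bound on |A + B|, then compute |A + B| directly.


Cauchy-Davenport: |A + B| ≥ min(p, |A| + |B| - 1) for A, B nonempty in Z/pZ.
|A| = 2, |B| = 3, p = 5.
CD lower bound = min(5, 2 + 3 - 1) = min(5, 4) = 4.
Compute A + B mod 5 directly:
a = 2: 2+0=2, 2+2=4, 2+3=0
a = 4: 4+0=4, 4+2=1, 4+3=2
A + B = {0, 1, 2, 4}, so |A + B| = 4.
Verify: 4 ≥ 4? Yes ✓.

CD lower bound = 4, actual |A + B| = 4.


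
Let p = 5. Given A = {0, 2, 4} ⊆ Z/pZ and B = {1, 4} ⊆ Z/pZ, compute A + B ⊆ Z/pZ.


Work in Z/5Z: reduce every sum a + b modulo 5.
Enumerate all 6 pairs:
a = 0: 0+1=1, 0+4=4
a = 2: 2+1=3, 2+4=1
a = 4: 4+1=0, 4+4=3
Distinct residues collected: {0, 1, 3, 4}
|A + B| = 4 (out of 5 total residues).

A + B = {0, 1, 3, 4}


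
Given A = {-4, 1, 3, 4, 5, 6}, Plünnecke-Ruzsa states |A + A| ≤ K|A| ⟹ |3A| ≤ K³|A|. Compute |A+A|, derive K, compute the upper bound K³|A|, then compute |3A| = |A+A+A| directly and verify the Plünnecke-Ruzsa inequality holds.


|A| = 6.
Step 1: Compute A + A by enumerating all 36 pairs.
A + A = {-8, -3, -1, 0, 1, 2, 4, 5, 6, 7, 8, 9, 10, 11, 12}, so |A + A| = 15.
Step 2: Doubling constant K = |A + A|/|A| = 15/6 = 15/6 ≈ 2.5000.
Step 3: Plünnecke-Ruzsa gives |3A| ≤ K³·|A| = (2.5000)³ · 6 ≈ 93.7500.
Step 4: Compute 3A = A + A + A directly by enumerating all triples (a,b,c) ∈ A³; |3A| = 25.
Step 5: Check 25 ≤ 93.7500? Yes ✓.

K = 15/6, Plünnecke-Ruzsa bound K³|A| ≈ 93.7500, |3A| = 25, inequality holds.


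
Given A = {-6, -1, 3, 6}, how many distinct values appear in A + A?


A + A = {a + a' : a, a' ∈ A}; |A| = 4.
General bounds: 2|A| - 1 ≤ |A + A| ≤ |A|(|A|+1)/2, i.e. 7 ≤ |A + A| ≤ 10.
Lower bound 2|A|-1 is attained iff A is an arithmetic progression.
Enumerate sums a + a' for a ≤ a' (symmetric, so this suffices):
a = -6: -6+-6=-12, -6+-1=-7, -6+3=-3, -6+6=0
a = -1: -1+-1=-2, -1+3=2, -1+6=5
a = 3: 3+3=6, 3+6=9
a = 6: 6+6=12
Distinct sums: {-12, -7, -3, -2, 0, 2, 5, 6, 9, 12}
|A + A| = 10

|A + A| = 10


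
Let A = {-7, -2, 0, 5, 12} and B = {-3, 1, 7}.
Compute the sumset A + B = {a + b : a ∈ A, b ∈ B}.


A + B = {a + b : a ∈ A, b ∈ B}.
Enumerate all |A|·|B| = 5·3 = 15 pairs (a, b) and collect distinct sums.
a = -7: -7+-3=-10, -7+1=-6, -7+7=0
a = -2: -2+-3=-5, -2+1=-1, -2+7=5
a = 0: 0+-3=-3, 0+1=1, 0+7=7
a = 5: 5+-3=2, 5+1=6, 5+7=12
a = 12: 12+-3=9, 12+1=13, 12+7=19
Collecting distinct sums: A + B = {-10, -6, -5, -3, -1, 0, 1, 2, 5, 6, 7, 9, 12, 13, 19}
|A + B| = 15

A + B = {-10, -6, -5, -3, -1, 0, 1, 2, 5, 6, 7, 9, 12, 13, 19}


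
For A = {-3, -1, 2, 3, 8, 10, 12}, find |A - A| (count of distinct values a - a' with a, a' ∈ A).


A - A = {a - a' : a, a' ∈ A}; |A| = 7.
Bounds: 2|A|-1 ≤ |A - A| ≤ |A|² - |A| + 1, i.e. 13 ≤ |A - A| ≤ 43.
Note: 0 ∈ A - A always (from a - a). The set is symmetric: if d ∈ A - A then -d ∈ A - A.
Enumerate nonzero differences d = a - a' with a > a' (then include -d):
Positive differences: {1, 2, 3, 4, 5, 6, 7, 8, 9, 10, 11, 13, 15}
Full difference set: {0} ∪ (positive diffs) ∪ (negative diffs).
|A - A| = 1 + 2·13 = 27 (matches direct enumeration: 27).

|A - A| = 27


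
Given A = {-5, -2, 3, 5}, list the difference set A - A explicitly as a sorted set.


A - A = {a - a' : a, a' ∈ A}.
Compute a - a' for each ordered pair (a, a'):
a = -5: -5--5=0, -5--2=-3, -5-3=-8, -5-5=-10
a = -2: -2--5=3, -2--2=0, -2-3=-5, -2-5=-7
a = 3: 3--5=8, 3--2=5, 3-3=0, 3-5=-2
a = 5: 5--5=10, 5--2=7, 5-3=2, 5-5=0
Collecting distinct values (and noting 0 appears from a-a):
A - A = {-10, -8, -7, -5, -3, -2, 0, 2, 3, 5, 7, 8, 10}
|A - A| = 13

A - A = {-10, -8, -7, -5, -3, -2, 0, 2, 3, 5, 7, 8, 10}


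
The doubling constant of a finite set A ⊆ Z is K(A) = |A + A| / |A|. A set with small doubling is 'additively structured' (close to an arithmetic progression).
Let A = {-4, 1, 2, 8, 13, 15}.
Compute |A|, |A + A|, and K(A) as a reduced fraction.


|A| = 6.
Compute A + A by enumerating all 36 pairs.
A + A = {-8, -3, -2, 2, 3, 4, 9, 10, 11, 14, 15, 16, 17, 21, 23, 26, 28, 30}, so |A + A| = 18.
K = |A + A| / |A| = 18/6 = 3/1 ≈ 3.0000.
Reference: AP of size 6 gives K = 11/6 ≈ 1.8333; a fully generic set of size 6 gives K ≈ 3.5000.

|A| = 6, |A + A| = 18, K = 18/6 = 3/1.


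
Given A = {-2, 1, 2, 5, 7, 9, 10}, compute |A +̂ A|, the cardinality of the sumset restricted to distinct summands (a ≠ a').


Restricted sumset: A +̂ A = {a + a' : a ∈ A, a' ∈ A, a ≠ a'}.
Equivalently, take A + A and drop any sum 2a that is achievable ONLY as a + a for a ∈ A (i.e. sums representable only with equal summands).
Enumerate pairs (a, a') with a < a' (symmetric, so each unordered pair gives one sum; this covers all a ≠ a'):
  -2 + 1 = -1
  -2 + 2 = 0
  -2 + 5 = 3
  -2 + 7 = 5
  -2 + 9 = 7
  -2 + 10 = 8
  1 + 2 = 3
  1 + 5 = 6
  1 + 7 = 8
  1 + 9 = 10
  1 + 10 = 11
  2 + 5 = 7
  2 + 7 = 9
  2 + 9 = 11
  2 + 10 = 12
  5 + 7 = 12
  5 + 9 = 14
  5 + 10 = 15
  7 + 9 = 16
  7 + 10 = 17
  9 + 10 = 19
Collected distinct sums: {-1, 0, 3, 5, 6, 7, 8, 9, 10, 11, 12, 14, 15, 16, 17, 19}
|A +̂ A| = 16
(Reference bound: |A +̂ A| ≥ 2|A| - 3 for |A| ≥ 2, with |A| = 7 giving ≥ 11.)

|A +̂ A| = 16


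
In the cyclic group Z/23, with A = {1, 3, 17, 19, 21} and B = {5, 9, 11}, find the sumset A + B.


Work in Z/23Z: reduce every sum a + b modulo 23.
Enumerate all 15 pairs:
a = 1: 1+5=6, 1+9=10, 1+11=12
a = 3: 3+5=8, 3+9=12, 3+11=14
a = 17: 17+5=22, 17+9=3, 17+11=5
a = 19: 19+5=1, 19+9=5, 19+11=7
a = 21: 21+5=3, 21+9=7, 21+11=9
Distinct residues collected: {1, 3, 5, 6, 7, 8, 9, 10, 12, 14, 22}
|A + B| = 11 (out of 23 total residues).

A + B = {1, 3, 5, 6, 7, 8, 9, 10, 12, 14, 22}


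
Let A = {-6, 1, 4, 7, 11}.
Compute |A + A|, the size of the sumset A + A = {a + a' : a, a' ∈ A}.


A + A = {a + a' : a, a' ∈ A}; |A| = 5.
General bounds: 2|A| - 1 ≤ |A + A| ≤ |A|(|A|+1)/2, i.e. 9 ≤ |A + A| ≤ 15.
Lower bound 2|A|-1 is attained iff A is an arithmetic progression.
Enumerate sums a + a' for a ≤ a' (symmetric, so this suffices):
a = -6: -6+-6=-12, -6+1=-5, -6+4=-2, -6+7=1, -6+11=5
a = 1: 1+1=2, 1+4=5, 1+7=8, 1+11=12
a = 4: 4+4=8, 4+7=11, 4+11=15
a = 7: 7+7=14, 7+11=18
a = 11: 11+11=22
Distinct sums: {-12, -5, -2, 1, 2, 5, 8, 11, 12, 14, 15, 18, 22}
|A + A| = 13

|A + A| = 13


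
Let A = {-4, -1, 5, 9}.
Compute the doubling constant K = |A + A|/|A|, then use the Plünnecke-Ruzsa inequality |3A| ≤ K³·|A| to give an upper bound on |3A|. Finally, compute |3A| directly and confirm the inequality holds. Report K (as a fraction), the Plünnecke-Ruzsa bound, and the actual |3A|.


|A| = 4.
Step 1: Compute A + A by enumerating all 16 pairs.
A + A = {-8, -5, -2, 1, 4, 5, 8, 10, 14, 18}, so |A + A| = 10.
Step 2: Doubling constant K = |A + A|/|A| = 10/4 = 10/4 ≈ 2.5000.
Step 3: Plünnecke-Ruzsa gives |3A| ≤ K³·|A| = (2.5000)³ · 4 ≈ 62.5000.
Step 4: Compute 3A = A + A + A directly by enumerating all triples (a,b,c) ∈ A³; |3A| = 19.
Step 5: Check 19 ≤ 62.5000? Yes ✓.

K = 10/4, Plünnecke-Ruzsa bound K³|A| ≈ 62.5000, |3A| = 19, inequality holds.


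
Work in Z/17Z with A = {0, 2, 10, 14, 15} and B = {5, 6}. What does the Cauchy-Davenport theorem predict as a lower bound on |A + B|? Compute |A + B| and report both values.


Cauchy-Davenport: |A + B| ≥ min(p, |A| + |B| - 1) for A, B nonempty in Z/pZ.
|A| = 5, |B| = 2, p = 17.
CD lower bound = min(17, 5 + 2 - 1) = min(17, 6) = 6.
Compute A + B mod 17 directly:
a = 0: 0+5=5, 0+6=6
a = 2: 2+5=7, 2+6=8
a = 10: 10+5=15, 10+6=16
a = 14: 14+5=2, 14+6=3
a = 15: 15+5=3, 15+6=4
A + B = {2, 3, 4, 5, 6, 7, 8, 15, 16}, so |A + B| = 9.
Verify: 9 ≥ 6? Yes ✓.

CD lower bound = 6, actual |A + B| = 9.


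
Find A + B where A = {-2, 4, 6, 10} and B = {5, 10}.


A + B = {a + b : a ∈ A, b ∈ B}.
Enumerate all |A|·|B| = 4·2 = 8 pairs (a, b) and collect distinct sums.
a = -2: -2+5=3, -2+10=8
a = 4: 4+5=9, 4+10=14
a = 6: 6+5=11, 6+10=16
a = 10: 10+5=15, 10+10=20
Collecting distinct sums: A + B = {3, 8, 9, 11, 14, 15, 16, 20}
|A + B| = 8

A + B = {3, 8, 9, 11, 14, 15, 16, 20}


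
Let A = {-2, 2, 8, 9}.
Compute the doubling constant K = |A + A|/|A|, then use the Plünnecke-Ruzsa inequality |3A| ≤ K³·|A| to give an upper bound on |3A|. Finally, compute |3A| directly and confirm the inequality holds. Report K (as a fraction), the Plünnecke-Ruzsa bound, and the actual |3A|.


|A| = 4.
Step 1: Compute A + A by enumerating all 16 pairs.
A + A = {-4, 0, 4, 6, 7, 10, 11, 16, 17, 18}, so |A + A| = 10.
Step 2: Doubling constant K = |A + A|/|A| = 10/4 = 10/4 ≈ 2.5000.
Step 3: Plünnecke-Ruzsa gives |3A| ≤ K³·|A| = (2.5000)³ · 4 ≈ 62.5000.
Step 4: Compute 3A = A + A + A directly by enumerating all triples (a,b,c) ∈ A³; |3A| = 20.
Step 5: Check 20 ≤ 62.5000? Yes ✓.

K = 10/4, Plünnecke-Ruzsa bound K³|A| ≈ 62.5000, |3A| = 20, inequality holds.


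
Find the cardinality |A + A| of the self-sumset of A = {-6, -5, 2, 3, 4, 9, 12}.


A + A = {a + a' : a, a' ∈ A}; |A| = 7.
General bounds: 2|A| - 1 ≤ |A + A| ≤ |A|(|A|+1)/2, i.e. 13 ≤ |A + A| ≤ 28.
Lower bound 2|A|-1 is attained iff A is an arithmetic progression.
Enumerate sums a + a' for a ≤ a' (symmetric, so this suffices):
a = -6: -6+-6=-12, -6+-5=-11, -6+2=-4, -6+3=-3, -6+4=-2, -6+9=3, -6+12=6
a = -5: -5+-5=-10, -5+2=-3, -5+3=-2, -5+4=-1, -5+9=4, -5+12=7
a = 2: 2+2=4, 2+3=5, 2+4=6, 2+9=11, 2+12=14
a = 3: 3+3=6, 3+4=7, 3+9=12, 3+12=15
a = 4: 4+4=8, 4+9=13, 4+12=16
a = 9: 9+9=18, 9+12=21
a = 12: 12+12=24
Distinct sums: {-12, -11, -10, -4, -3, -2, -1, 3, 4, 5, 6, 7, 8, 11, 12, 13, 14, 15, 16, 18, 21, 24}
|A + A| = 22

|A + A| = 22


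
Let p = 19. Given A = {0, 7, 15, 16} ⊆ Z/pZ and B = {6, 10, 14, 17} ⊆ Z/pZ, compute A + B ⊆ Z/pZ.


Work in Z/19Z: reduce every sum a + b modulo 19.
Enumerate all 16 pairs:
a = 0: 0+6=6, 0+10=10, 0+14=14, 0+17=17
a = 7: 7+6=13, 7+10=17, 7+14=2, 7+17=5
a = 15: 15+6=2, 15+10=6, 15+14=10, 15+17=13
a = 16: 16+6=3, 16+10=7, 16+14=11, 16+17=14
Distinct residues collected: {2, 3, 5, 6, 7, 10, 11, 13, 14, 17}
|A + B| = 10 (out of 19 total residues).

A + B = {2, 3, 5, 6, 7, 10, 11, 13, 14, 17}


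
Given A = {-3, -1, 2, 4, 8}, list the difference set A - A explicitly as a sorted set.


A - A = {a - a' : a, a' ∈ A}.
Compute a - a' for each ordered pair (a, a'):
a = -3: -3--3=0, -3--1=-2, -3-2=-5, -3-4=-7, -3-8=-11
a = -1: -1--3=2, -1--1=0, -1-2=-3, -1-4=-5, -1-8=-9
a = 2: 2--3=5, 2--1=3, 2-2=0, 2-4=-2, 2-8=-6
a = 4: 4--3=7, 4--1=5, 4-2=2, 4-4=0, 4-8=-4
a = 8: 8--3=11, 8--1=9, 8-2=6, 8-4=4, 8-8=0
Collecting distinct values (and noting 0 appears from a-a):
A - A = {-11, -9, -7, -6, -5, -4, -3, -2, 0, 2, 3, 4, 5, 6, 7, 9, 11}
|A - A| = 17

A - A = {-11, -9, -7, -6, -5, -4, -3, -2, 0, 2, 3, 4, 5, 6, 7, 9, 11}


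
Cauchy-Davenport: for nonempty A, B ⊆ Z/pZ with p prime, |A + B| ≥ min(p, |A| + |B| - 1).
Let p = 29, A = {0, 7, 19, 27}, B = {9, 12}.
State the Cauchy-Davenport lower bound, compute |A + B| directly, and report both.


Cauchy-Davenport: |A + B| ≥ min(p, |A| + |B| - 1) for A, B nonempty in Z/pZ.
|A| = 4, |B| = 2, p = 29.
CD lower bound = min(29, 4 + 2 - 1) = min(29, 5) = 5.
Compute A + B mod 29 directly:
a = 0: 0+9=9, 0+12=12
a = 7: 7+9=16, 7+12=19
a = 19: 19+9=28, 19+12=2
a = 27: 27+9=7, 27+12=10
A + B = {2, 7, 9, 10, 12, 16, 19, 28}, so |A + B| = 8.
Verify: 8 ≥ 5? Yes ✓.

CD lower bound = 5, actual |A + B| = 8.


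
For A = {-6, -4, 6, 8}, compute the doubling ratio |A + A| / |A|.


|A| = 4.
Compute A + A by enumerating all 16 pairs.
A + A = {-12, -10, -8, 0, 2, 4, 12, 14, 16}, so |A + A| = 9.
K = |A + A| / |A| = 9/4 (already in lowest terms) ≈ 2.2500.
Reference: AP of size 4 gives K = 7/4 ≈ 1.7500; a fully generic set of size 4 gives K ≈ 2.5000.

|A| = 4, |A + A| = 9, K = 9/4.


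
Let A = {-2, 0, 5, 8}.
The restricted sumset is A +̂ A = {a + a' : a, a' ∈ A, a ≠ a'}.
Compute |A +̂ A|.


Restricted sumset: A +̂ A = {a + a' : a ∈ A, a' ∈ A, a ≠ a'}.
Equivalently, take A + A and drop any sum 2a that is achievable ONLY as a + a for a ∈ A (i.e. sums representable only with equal summands).
Enumerate pairs (a, a') with a < a' (symmetric, so each unordered pair gives one sum; this covers all a ≠ a'):
  -2 + 0 = -2
  -2 + 5 = 3
  -2 + 8 = 6
  0 + 5 = 5
  0 + 8 = 8
  5 + 8 = 13
Collected distinct sums: {-2, 3, 5, 6, 8, 13}
|A +̂ A| = 6
(Reference bound: |A +̂ A| ≥ 2|A| - 3 for |A| ≥ 2, with |A| = 4 giving ≥ 5.)

|A +̂ A| = 6


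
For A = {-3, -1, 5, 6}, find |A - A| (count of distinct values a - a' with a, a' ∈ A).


A - A = {a - a' : a, a' ∈ A}; |A| = 4.
Bounds: 2|A|-1 ≤ |A - A| ≤ |A|² - |A| + 1, i.e. 7 ≤ |A - A| ≤ 13.
Note: 0 ∈ A - A always (from a - a). The set is symmetric: if d ∈ A - A then -d ∈ A - A.
Enumerate nonzero differences d = a - a' with a > a' (then include -d):
Positive differences: {1, 2, 6, 7, 8, 9}
Full difference set: {0} ∪ (positive diffs) ∪ (negative diffs).
|A - A| = 1 + 2·6 = 13 (matches direct enumeration: 13).

|A - A| = 13


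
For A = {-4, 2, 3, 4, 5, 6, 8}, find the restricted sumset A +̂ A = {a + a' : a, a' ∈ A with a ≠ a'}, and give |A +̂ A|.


Restricted sumset: A +̂ A = {a + a' : a ∈ A, a' ∈ A, a ≠ a'}.
Equivalently, take A + A and drop any sum 2a that is achievable ONLY as a + a for a ∈ A (i.e. sums representable only with equal summands).
Enumerate pairs (a, a') with a < a' (symmetric, so each unordered pair gives one sum; this covers all a ≠ a'):
  -4 + 2 = -2
  -4 + 3 = -1
  -4 + 4 = 0
  -4 + 5 = 1
  -4 + 6 = 2
  -4 + 8 = 4
  2 + 3 = 5
  2 + 4 = 6
  2 + 5 = 7
  2 + 6 = 8
  2 + 8 = 10
  3 + 4 = 7
  3 + 5 = 8
  3 + 6 = 9
  3 + 8 = 11
  4 + 5 = 9
  4 + 6 = 10
  4 + 8 = 12
  5 + 6 = 11
  5 + 8 = 13
  6 + 8 = 14
Collected distinct sums: {-2, -1, 0, 1, 2, 4, 5, 6, 7, 8, 9, 10, 11, 12, 13, 14}
|A +̂ A| = 16
(Reference bound: |A +̂ A| ≥ 2|A| - 3 for |A| ≥ 2, with |A| = 7 giving ≥ 11.)

|A +̂ A| = 16


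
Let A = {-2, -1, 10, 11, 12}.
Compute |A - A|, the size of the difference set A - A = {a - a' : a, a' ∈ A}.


A - A = {a - a' : a, a' ∈ A}; |A| = 5.
Bounds: 2|A|-1 ≤ |A - A| ≤ |A|² - |A| + 1, i.e. 9 ≤ |A - A| ≤ 21.
Note: 0 ∈ A - A always (from a - a). The set is symmetric: if d ∈ A - A then -d ∈ A - A.
Enumerate nonzero differences d = a - a' with a > a' (then include -d):
Positive differences: {1, 2, 11, 12, 13, 14}
Full difference set: {0} ∪ (positive diffs) ∪ (negative diffs).
|A - A| = 1 + 2·6 = 13 (matches direct enumeration: 13).

|A - A| = 13


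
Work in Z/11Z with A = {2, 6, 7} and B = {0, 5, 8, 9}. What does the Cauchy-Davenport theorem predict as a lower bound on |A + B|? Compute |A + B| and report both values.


Cauchy-Davenport: |A + B| ≥ min(p, |A| + |B| - 1) for A, B nonempty in Z/pZ.
|A| = 3, |B| = 4, p = 11.
CD lower bound = min(11, 3 + 4 - 1) = min(11, 6) = 6.
Compute A + B mod 11 directly:
a = 2: 2+0=2, 2+5=7, 2+8=10, 2+9=0
a = 6: 6+0=6, 6+5=0, 6+8=3, 6+9=4
a = 7: 7+0=7, 7+5=1, 7+8=4, 7+9=5
A + B = {0, 1, 2, 3, 4, 5, 6, 7, 10}, so |A + B| = 9.
Verify: 9 ≥ 6? Yes ✓.

CD lower bound = 6, actual |A + B| = 9.


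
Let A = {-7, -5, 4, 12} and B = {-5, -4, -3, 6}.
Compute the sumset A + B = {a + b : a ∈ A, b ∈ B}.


A + B = {a + b : a ∈ A, b ∈ B}.
Enumerate all |A|·|B| = 4·4 = 16 pairs (a, b) and collect distinct sums.
a = -7: -7+-5=-12, -7+-4=-11, -7+-3=-10, -7+6=-1
a = -5: -5+-5=-10, -5+-4=-9, -5+-3=-8, -5+6=1
a = 4: 4+-5=-1, 4+-4=0, 4+-3=1, 4+6=10
a = 12: 12+-5=7, 12+-4=8, 12+-3=9, 12+6=18
Collecting distinct sums: A + B = {-12, -11, -10, -9, -8, -1, 0, 1, 7, 8, 9, 10, 18}
|A + B| = 13

A + B = {-12, -11, -10, -9, -8, -1, 0, 1, 7, 8, 9, 10, 18}


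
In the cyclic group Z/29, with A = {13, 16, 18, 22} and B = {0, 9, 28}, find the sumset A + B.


Work in Z/29Z: reduce every sum a + b modulo 29.
Enumerate all 12 pairs:
a = 13: 13+0=13, 13+9=22, 13+28=12
a = 16: 16+0=16, 16+9=25, 16+28=15
a = 18: 18+0=18, 18+9=27, 18+28=17
a = 22: 22+0=22, 22+9=2, 22+28=21
Distinct residues collected: {2, 12, 13, 15, 16, 17, 18, 21, 22, 25, 27}
|A + B| = 11 (out of 29 total residues).

A + B = {2, 12, 13, 15, 16, 17, 18, 21, 22, 25, 27}


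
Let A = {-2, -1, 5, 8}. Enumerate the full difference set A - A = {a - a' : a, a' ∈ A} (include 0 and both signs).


A - A = {a - a' : a, a' ∈ A}.
Compute a - a' for each ordered pair (a, a'):
a = -2: -2--2=0, -2--1=-1, -2-5=-7, -2-8=-10
a = -1: -1--2=1, -1--1=0, -1-5=-6, -1-8=-9
a = 5: 5--2=7, 5--1=6, 5-5=0, 5-8=-3
a = 8: 8--2=10, 8--1=9, 8-5=3, 8-8=0
Collecting distinct values (and noting 0 appears from a-a):
A - A = {-10, -9, -7, -6, -3, -1, 0, 1, 3, 6, 7, 9, 10}
|A - A| = 13

A - A = {-10, -9, -7, -6, -3, -1, 0, 1, 3, 6, 7, 9, 10}


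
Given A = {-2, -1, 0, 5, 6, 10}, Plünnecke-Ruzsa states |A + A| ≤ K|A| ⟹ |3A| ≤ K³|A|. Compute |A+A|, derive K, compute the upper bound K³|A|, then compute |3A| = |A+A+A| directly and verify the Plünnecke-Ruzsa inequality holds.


|A| = 6.
Step 1: Compute A + A by enumerating all 36 pairs.
A + A = {-4, -3, -2, -1, 0, 3, 4, 5, 6, 8, 9, 10, 11, 12, 15, 16, 20}, so |A + A| = 17.
Step 2: Doubling constant K = |A + A|/|A| = 17/6 = 17/6 ≈ 2.8333.
Step 3: Plünnecke-Ruzsa gives |3A| ≤ K³·|A| = (2.8333)³ · 6 ≈ 136.4722.
Step 4: Compute 3A = A + A + A directly by enumerating all triples (a,b,c) ∈ A³; |3A| = 32.
Step 5: Check 32 ≤ 136.4722? Yes ✓.

K = 17/6, Plünnecke-Ruzsa bound K³|A| ≈ 136.4722, |3A| = 32, inequality holds.


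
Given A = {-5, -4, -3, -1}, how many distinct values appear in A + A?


A + A = {a + a' : a, a' ∈ A}; |A| = 4.
General bounds: 2|A| - 1 ≤ |A + A| ≤ |A|(|A|+1)/2, i.e. 7 ≤ |A + A| ≤ 10.
Lower bound 2|A|-1 is attained iff A is an arithmetic progression.
Enumerate sums a + a' for a ≤ a' (symmetric, so this suffices):
a = -5: -5+-5=-10, -5+-4=-9, -5+-3=-8, -5+-1=-6
a = -4: -4+-4=-8, -4+-3=-7, -4+-1=-5
a = -3: -3+-3=-6, -3+-1=-4
a = -1: -1+-1=-2
Distinct sums: {-10, -9, -8, -7, -6, -5, -4, -2}
|A + A| = 8

|A + A| = 8


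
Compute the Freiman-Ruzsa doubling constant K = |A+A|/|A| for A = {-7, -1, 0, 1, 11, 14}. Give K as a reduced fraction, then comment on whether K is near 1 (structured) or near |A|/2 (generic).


|A| = 6.
Compute A + A by enumerating all 36 pairs.
A + A = {-14, -8, -7, -6, -2, -1, 0, 1, 2, 4, 7, 10, 11, 12, 13, 14, 15, 22, 25, 28}, so |A + A| = 20.
K = |A + A| / |A| = 20/6 = 10/3 ≈ 3.3333.
Reference: AP of size 6 gives K = 11/6 ≈ 1.8333; a fully generic set of size 6 gives K ≈ 3.5000.

|A| = 6, |A + A| = 20, K = 20/6 = 10/3.


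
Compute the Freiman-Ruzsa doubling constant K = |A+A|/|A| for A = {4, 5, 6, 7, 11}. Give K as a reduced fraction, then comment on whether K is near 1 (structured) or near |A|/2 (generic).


|A| = 5.
Compute A + A by enumerating all 25 pairs.
A + A = {8, 9, 10, 11, 12, 13, 14, 15, 16, 17, 18, 22}, so |A + A| = 12.
K = |A + A| / |A| = 12/5 (already in lowest terms) ≈ 2.4000.
Reference: AP of size 5 gives K = 9/5 ≈ 1.8000; a fully generic set of size 5 gives K ≈ 3.0000.

|A| = 5, |A + A| = 12, K = 12/5.


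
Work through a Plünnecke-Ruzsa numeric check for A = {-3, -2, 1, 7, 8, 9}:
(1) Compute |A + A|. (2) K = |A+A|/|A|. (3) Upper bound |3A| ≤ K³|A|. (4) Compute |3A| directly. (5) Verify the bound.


|A| = 6.
Step 1: Compute A + A by enumerating all 36 pairs.
A + A = {-6, -5, -4, -2, -1, 2, 4, 5, 6, 7, 8, 9, 10, 14, 15, 16, 17, 18}, so |A + A| = 18.
Step 2: Doubling constant K = |A + A|/|A| = 18/6 = 18/6 ≈ 3.0000.
Step 3: Plünnecke-Ruzsa gives |3A| ≤ K³·|A| = (3.0000)³ · 6 ≈ 162.0000.
Step 4: Compute 3A = A + A + A directly by enumerating all triples (a,b,c) ∈ A³; |3A| = 35.
Step 5: Check 35 ≤ 162.0000? Yes ✓.

K = 18/6, Plünnecke-Ruzsa bound K³|A| ≈ 162.0000, |3A| = 35, inequality holds.


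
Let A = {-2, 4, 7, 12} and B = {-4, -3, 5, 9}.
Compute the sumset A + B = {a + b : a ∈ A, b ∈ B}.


A + B = {a + b : a ∈ A, b ∈ B}.
Enumerate all |A|·|B| = 4·4 = 16 pairs (a, b) and collect distinct sums.
a = -2: -2+-4=-6, -2+-3=-5, -2+5=3, -2+9=7
a = 4: 4+-4=0, 4+-3=1, 4+5=9, 4+9=13
a = 7: 7+-4=3, 7+-3=4, 7+5=12, 7+9=16
a = 12: 12+-4=8, 12+-3=9, 12+5=17, 12+9=21
Collecting distinct sums: A + B = {-6, -5, 0, 1, 3, 4, 7, 8, 9, 12, 13, 16, 17, 21}
|A + B| = 14

A + B = {-6, -5, 0, 1, 3, 4, 7, 8, 9, 12, 13, 16, 17, 21}


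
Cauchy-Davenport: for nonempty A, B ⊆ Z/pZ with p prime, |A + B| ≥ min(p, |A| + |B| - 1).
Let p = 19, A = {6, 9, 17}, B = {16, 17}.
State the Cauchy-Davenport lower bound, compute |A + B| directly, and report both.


Cauchy-Davenport: |A + B| ≥ min(p, |A| + |B| - 1) for A, B nonempty in Z/pZ.
|A| = 3, |B| = 2, p = 19.
CD lower bound = min(19, 3 + 2 - 1) = min(19, 4) = 4.
Compute A + B mod 19 directly:
a = 6: 6+16=3, 6+17=4
a = 9: 9+16=6, 9+17=7
a = 17: 17+16=14, 17+17=15
A + B = {3, 4, 6, 7, 14, 15}, so |A + B| = 6.
Verify: 6 ≥ 4? Yes ✓.

CD lower bound = 4, actual |A + B| = 6.


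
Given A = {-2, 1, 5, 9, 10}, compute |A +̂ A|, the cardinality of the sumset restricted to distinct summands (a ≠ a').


Restricted sumset: A +̂ A = {a + a' : a ∈ A, a' ∈ A, a ≠ a'}.
Equivalently, take A + A and drop any sum 2a that is achievable ONLY as a + a for a ∈ A (i.e. sums representable only with equal summands).
Enumerate pairs (a, a') with a < a' (symmetric, so each unordered pair gives one sum; this covers all a ≠ a'):
  -2 + 1 = -1
  -2 + 5 = 3
  -2 + 9 = 7
  -2 + 10 = 8
  1 + 5 = 6
  1 + 9 = 10
  1 + 10 = 11
  5 + 9 = 14
  5 + 10 = 15
  9 + 10 = 19
Collected distinct sums: {-1, 3, 6, 7, 8, 10, 11, 14, 15, 19}
|A +̂ A| = 10
(Reference bound: |A +̂ A| ≥ 2|A| - 3 for |A| ≥ 2, with |A| = 5 giving ≥ 7.)

|A +̂ A| = 10


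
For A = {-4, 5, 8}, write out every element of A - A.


A - A = {a - a' : a, a' ∈ A}.
Compute a - a' for each ordered pair (a, a'):
a = -4: -4--4=0, -4-5=-9, -4-8=-12
a = 5: 5--4=9, 5-5=0, 5-8=-3
a = 8: 8--4=12, 8-5=3, 8-8=0
Collecting distinct values (and noting 0 appears from a-a):
A - A = {-12, -9, -3, 0, 3, 9, 12}
|A - A| = 7

A - A = {-12, -9, -3, 0, 3, 9, 12}


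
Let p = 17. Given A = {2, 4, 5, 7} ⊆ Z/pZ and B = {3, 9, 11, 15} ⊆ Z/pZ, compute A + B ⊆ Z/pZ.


Work in Z/17Z: reduce every sum a + b modulo 17.
Enumerate all 16 pairs:
a = 2: 2+3=5, 2+9=11, 2+11=13, 2+15=0
a = 4: 4+3=7, 4+9=13, 4+11=15, 4+15=2
a = 5: 5+3=8, 5+9=14, 5+11=16, 5+15=3
a = 7: 7+3=10, 7+9=16, 7+11=1, 7+15=5
Distinct residues collected: {0, 1, 2, 3, 5, 7, 8, 10, 11, 13, 14, 15, 16}
|A + B| = 13 (out of 17 total residues).

A + B = {0, 1, 2, 3, 5, 7, 8, 10, 11, 13, 14, 15, 16}


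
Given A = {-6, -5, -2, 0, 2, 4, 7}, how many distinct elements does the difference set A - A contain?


A - A = {a - a' : a, a' ∈ A}; |A| = 7.
Bounds: 2|A|-1 ≤ |A - A| ≤ |A|² - |A| + 1, i.e. 13 ≤ |A - A| ≤ 43.
Note: 0 ∈ A - A always (from a - a). The set is symmetric: if d ∈ A - A then -d ∈ A - A.
Enumerate nonzero differences d = a - a' with a > a' (then include -d):
Positive differences: {1, 2, 3, 4, 5, 6, 7, 8, 9, 10, 12, 13}
Full difference set: {0} ∪ (positive diffs) ∪ (negative diffs).
|A - A| = 1 + 2·12 = 25 (matches direct enumeration: 25).

|A - A| = 25


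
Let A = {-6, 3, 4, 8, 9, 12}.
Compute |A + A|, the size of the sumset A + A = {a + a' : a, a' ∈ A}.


A + A = {a + a' : a, a' ∈ A}; |A| = 6.
General bounds: 2|A| - 1 ≤ |A + A| ≤ |A|(|A|+1)/2, i.e. 11 ≤ |A + A| ≤ 21.
Lower bound 2|A|-1 is attained iff A is an arithmetic progression.
Enumerate sums a + a' for a ≤ a' (symmetric, so this suffices):
a = -6: -6+-6=-12, -6+3=-3, -6+4=-2, -6+8=2, -6+9=3, -6+12=6
a = 3: 3+3=6, 3+4=7, 3+8=11, 3+9=12, 3+12=15
a = 4: 4+4=8, 4+8=12, 4+9=13, 4+12=16
a = 8: 8+8=16, 8+9=17, 8+12=20
a = 9: 9+9=18, 9+12=21
a = 12: 12+12=24
Distinct sums: {-12, -3, -2, 2, 3, 6, 7, 8, 11, 12, 13, 15, 16, 17, 18, 20, 21, 24}
|A + A| = 18

|A + A| = 18


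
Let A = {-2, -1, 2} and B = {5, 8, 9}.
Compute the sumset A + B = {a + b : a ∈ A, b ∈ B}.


A + B = {a + b : a ∈ A, b ∈ B}.
Enumerate all |A|·|B| = 3·3 = 9 pairs (a, b) and collect distinct sums.
a = -2: -2+5=3, -2+8=6, -2+9=7
a = -1: -1+5=4, -1+8=7, -1+9=8
a = 2: 2+5=7, 2+8=10, 2+9=11
Collecting distinct sums: A + B = {3, 4, 6, 7, 8, 10, 11}
|A + B| = 7

A + B = {3, 4, 6, 7, 8, 10, 11}


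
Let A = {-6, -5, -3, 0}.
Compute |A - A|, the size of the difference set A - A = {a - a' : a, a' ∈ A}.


A - A = {a - a' : a, a' ∈ A}; |A| = 4.
Bounds: 2|A|-1 ≤ |A - A| ≤ |A|² - |A| + 1, i.e. 7 ≤ |A - A| ≤ 13.
Note: 0 ∈ A - A always (from a - a). The set is symmetric: if d ∈ A - A then -d ∈ A - A.
Enumerate nonzero differences d = a - a' with a > a' (then include -d):
Positive differences: {1, 2, 3, 5, 6}
Full difference set: {0} ∪ (positive diffs) ∪ (negative diffs).
|A - A| = 1 + 2·5 = 11 (matches direct enumeration: 11).

|A - A| = 11


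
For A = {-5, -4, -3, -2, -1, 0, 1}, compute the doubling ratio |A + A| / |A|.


|A| = 7.
Compute A + A by enumerating all 49 pairs.
A + A = {-10, -9, -8, -7, -6, -5, -4, -3, -2, -1, 0, 1, 2}, so |A + A| = 13.
K = |A + A| / |A| = 13/7 (already in lowest terms) ≈ 1.8571.
Reference: AP of size 7 gives K = 13/7 ≈ 1.8571; a fully generic set of size 7 gives K ≈ 4.0000.

|A| = 7, |A + A| = 13, K = 13/7.


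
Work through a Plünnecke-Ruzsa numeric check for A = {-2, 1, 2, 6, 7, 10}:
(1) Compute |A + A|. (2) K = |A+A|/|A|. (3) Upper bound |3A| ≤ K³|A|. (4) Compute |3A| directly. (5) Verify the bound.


|A| = 6.
Step 1: Compute A + A by enumerating all 36 pairs.
A + A = {-4, -1, 0, 2, 3, 4, 5, 7, 8, 9, 11, 12, 13, 14, 16, 17, 20}, so |A + A| = 17.
Step 2: Doubling constant K = |A + A|/|A| = 17/6 = 17/6 ≈ 2.8333.
Step 3: Plünnecke-Ruzsa gives |3A| ≤ K³·|A| = (2.8333)³ · 6 ≈ 136.4722.
Step 4: Compute 3A = A + A + A directly by enumerating all triples (a,b,c) ∈ A³; |3A| = 31.
Step 5: Check 31 ≤ 136.4722? Yes ✓.

K = 17/6, Plünnecke-Ruzsa bound K³|A| ≈ 136.4722, |3A| = 31, inequality holds.


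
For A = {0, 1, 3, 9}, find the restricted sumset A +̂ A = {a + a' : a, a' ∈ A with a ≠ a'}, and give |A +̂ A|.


Restricted sumset: A +̂ A = {a + a' : a ∈ A, a' ∈ A, a ≠ a'}.
Equivalently, take A + A and drop any sum 2a that is achievable ONLY as a + a for a ∈ A (i.e. sums representable only with equal summands).
Enumerate pairs (a, a') with a < a' (symmetric, so each unordered pair gives one sum; this covers all a ≠ a'):
  0 + 1 = 1
  0 + 3 = 3
  0 + 9 = 9
  1 + 3 = 4
  1 + 9 = 10
  3 + 9 = 12
Collected distinct sums: {1, 3, 4, 9, 10, 12}
|A +̂ A| = 6
(Reference bound: |A +̂ A| ≥ 2|A| - 3 for |A| ≥ 2, with |A| = 4 giving ≥ 5.)

|A +̂ A| = 6


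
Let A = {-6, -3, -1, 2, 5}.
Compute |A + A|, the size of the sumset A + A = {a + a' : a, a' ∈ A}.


A + A = {a + a' : a, a' ∈ A}; |A| = 5.
General bounds: 2|A| - 1 ≤ |A + A| ≤ |A|(|A|+1)/2, i.e. 9 ≤ |A + A| ≤ 15.
Lower bound 2|A|-1 is attained iff A is an arithmetic progression.
Enumerate sums a + a' for a ≤ a' (symmetric, so this suffices):
a = -6: -6+-6=-12, -6+-3=-9, -6+-1=-7, -6+2=-4, -6+5=-1
a = -3: -3+-3=-6, -3+-1=-4, -3+2=-1, -3+5=2
a = -1: -1+-1=-2, -1+2=1, -1+5=4
a = 2: 2+2=4, 2+5=7
a = 5: 5+5=10
Distinct sums: {-12, -9, -7, -6, -4, -2, -1, 1, 2, 4, 7, 10}
|A + A| = 12

|A + A| = 12


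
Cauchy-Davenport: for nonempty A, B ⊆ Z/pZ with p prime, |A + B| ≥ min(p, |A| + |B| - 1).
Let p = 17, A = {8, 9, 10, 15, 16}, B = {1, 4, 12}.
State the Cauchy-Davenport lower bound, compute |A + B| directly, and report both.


Cauchy-Davenport: |A + B| ≥ min(p, |A| + |B| - 1) for A, B nonempty in Z/pZ.
|A| = 5, |B| = 3, p = 17.
CD lower bound = min(17, 5 + 3 - 1) = min(17, 7) = 7.
Compute A + B mod 17 directly:
a = 8: 8+1=9, 8+4=12, 8+12=3
a = 9: 9+1=10, 9+4=13, 9+12=4
a = 10: 10+1=11, 10+4=14, 10+12=5
a = 15: 15+1=16, 15+4=2, 15+12=10
a = 16: 16+1=0, 16+4=3, 16+12=11
A + B = {0, 2, 3, 4, 5, 9, 10, 11, 12, 13, 14, 16}, so |A + B| = 12.
Verify: 12 ≥ 7? Yes ✓.

CD lower bound = 7, actual |A + B| = 12.


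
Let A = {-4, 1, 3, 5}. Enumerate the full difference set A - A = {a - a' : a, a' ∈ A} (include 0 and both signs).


A - A = {a - a' : a, a' ∈ A}.
Compute a - a' for each ordered pair (a, a'):
a = -4: -4--4=0, -4-1=-5, -4-3=-7, -4-5=-9
a = 1: 1--4=5, 1-1=0, 1-3=-2, 1-5=-4
a = 3: 3--4=7, 3-1=2, 3-3=0, 3-5=-2
a = 5: 5--4=9, 5-1=4, 5-3=2, 5-5=0
Collecting distinct values (and noting 0 appears from a-a):
A - A = {-9, -7, -5, -4, -2, 0, 2, 4, 5, 7, 9}
|A - A| = 11

A - A = {-9, -7, -5, -4, -2, 0, 2, 4, 5, 7, 9}


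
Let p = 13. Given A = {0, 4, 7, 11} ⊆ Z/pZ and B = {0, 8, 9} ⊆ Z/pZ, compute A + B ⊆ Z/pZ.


Work in Z/13Z: reduce every sum a + b modulo 13.
Enumerate all 12 pairs:
a = 0: 0+0=0, 0+8=8, 0+9=9
a = 4: 4+0=4, 4+8=12, 4+9=0
a = 7: 7+0=7, 7+8=2, 7+9=3
a = 11: 11+0=11, 11+8=6, 11+9=7
Distinct residues collected: {0, 2, 3, 4, 6, 7, 8, 9, 11, 12}
|A + B| = 10 (out of 13 total residues).

A + B = {0, 2, 3, 4, 6, 7, 8, 9, 11, 12}


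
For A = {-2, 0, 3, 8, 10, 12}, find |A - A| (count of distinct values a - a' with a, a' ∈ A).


A - A = {a - a' : a, a' ∈ A}; |A| = 6.
Bounds: 2|A|-1 ≤ |A - A| ≤ |A|² - |A| + 1, i.e. 11 ≤ |A - A| ≤ 31.
Note: 0 ∈ A - A always (from a - a). The set is symmetric: if d ∈ A - A then -d ∈ A - A.
Enumerate nonzero differences d = a - a' with a > a' (then include -d):
Positive differences: {2, 3, 4, 5, 7, 8, 9, 10, 12, 14}
Full difference set: {0} ∪ (positive diffs) ∪ (negative diffs).
|A - A| = 1 + 2·10 = 21 (matches direct enumeration: 21).

|A - A| = 21


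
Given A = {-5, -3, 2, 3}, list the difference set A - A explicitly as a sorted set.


A - A = {a - a' : a, a' ∈ A}.
Compute a - a' for each ordered pair (a, a'):
a = -5: -5--5=0, -5--3=-2, -5-2=-7, -5-3=-8
a = -3: -3--5=2, -3--3=0, -3-2=-5, -3-3=-6
a = 2: 2--5=7, 2--3=5, 2-2=0, 2-3=-1
a = 3: 3--5=8, 3--3=6, 3-2=1, 3-3=0
Collecting distinct values (and noting 0 appears from a-a):
A - A = {-8, -7, -6, -5, -2, -1, 0, 1, 2, 5, 6, 7, 8}
|A - A| = 13

A - A = {-8, -7, -6, -5, -2, -1, 0, 1, 2, 5, 6, 7, 8}


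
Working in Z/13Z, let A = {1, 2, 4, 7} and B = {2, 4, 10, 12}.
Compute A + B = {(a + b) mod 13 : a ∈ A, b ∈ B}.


Work in Z/13Z: reduce every sum a + b modulo 13.
Enumerate all 16 pairs:
a = 1: 1+2=3, 1+4=5, 1+10=11, 1+12=0
a = 2: 2+2=4, 2+4=6, 2+10=12, 2+12=1
a = 4: 4+2=6, 4+4=8, 4+10=1, 4+12=3
a = 7: 7+2=9, 7+4=11, 7+10=4, 7+12=6
Distinct residues collected: {0, 1, 3, 4, 5, 6, 8, 9, 11, 12}
|A + B| = 10 (out of 13 total residues).

A + B = {0, 1, 3, 4, 5, 6, 8, 9, 11, 12}


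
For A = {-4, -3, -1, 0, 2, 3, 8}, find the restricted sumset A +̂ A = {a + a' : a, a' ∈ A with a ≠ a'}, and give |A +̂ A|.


Restricted sumset: A +̂ A = {a + a' : a ∈ A, a' ∈ A, a ≠ a'}.
Equivalently, take A + A and drop any sum 2a that is achievable ONLY as a + a for a ∈ A (i.e. sums representable only with equal summands).
Enumerate pairs (a, a') with a < a' (symmetric, so each unordered pair gives one sum; this covers all a ≠ a'):
  -4 + -3 = -7
  -4 + -1 = -5
  -4 + 0 = -4
  -4 + 2 = -2
  -4 + 3 = -1
  -4 + 8 = 4
  -3 + -1 = -4
  -3 + 0 = -3
  -3 + 2 = -1
  -3 + 3 = 0
  -3 + 8 = 5
  -1 + 0 = -1
  -1 + 2 = 1
  -1 + 3 = 2
  -1 + 8 = 7
  0 + 2 = 2
  0 + 3 = 3
  0 + 8 = 8
  2 + 3 = 5
  2 + 8 = 10
  3 + 8 = 11
Collected distinct sums: {-7, -5, -4, -3, -2, -1, 0, 1, 2, 3, 4, 5, 7, 8, 10, 11}
|A +̂ A| = 16
(Reference bound: |A +̂ A| ≥ 2|A| - 3 for |A| ≥ 2, with |A| = 7 giving ≥ 11.)

|A +̂ A| = 16


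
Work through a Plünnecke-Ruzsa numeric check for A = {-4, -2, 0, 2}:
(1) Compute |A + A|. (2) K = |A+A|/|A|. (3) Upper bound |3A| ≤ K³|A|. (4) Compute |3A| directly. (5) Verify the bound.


|A| = 4.
Step 1: Compute A + A by enumerating all 16 pairs.
A + A = {-8, -6, -4, -2, 0, 2, 4}, so |A + A| = 7.
Step 2: Doubling constant K = |A + A|/|A| = 7/4 = 7/4 ≈ 1.7500.
Step 3: Plünnecke-Ruzsa gives |3A| ≤ K³·|A| = (1.7500)³ · 4 ≈ 21.4375.
Step 4: Compute 3A = A + A + A directly by enumerating all triples (a,b,c) ∈ A³; |3A| = 10.
Step 5: Check 10 ≤ 21.4375? Yes ✓.

K = 7/4, Plünnecke-Ruzsa bound K³|A| ≈ 21.4375, |3A| = 10, inequality holds.
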